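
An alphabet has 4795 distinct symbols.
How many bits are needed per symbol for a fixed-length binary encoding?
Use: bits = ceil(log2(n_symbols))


log2(4795) = 12.2273
Bracket: 2^12 = 4096 < 4795 <= 2^13 = 8192
So ceil(log2(4795)) = 13

bits = ceil(log2(4795)) = ceil(12.2273) = 13 bits


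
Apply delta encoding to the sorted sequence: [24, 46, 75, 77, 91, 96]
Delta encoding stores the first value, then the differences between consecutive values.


First value: 24
Deltas:
  46 - 24 = 22
  75 - 46 = 29
  77 - 75 = 2
  91 - 77 = 14
  96 - 91 = 5


Delta encoded: [24, 22, 29, 2, 14, 5]


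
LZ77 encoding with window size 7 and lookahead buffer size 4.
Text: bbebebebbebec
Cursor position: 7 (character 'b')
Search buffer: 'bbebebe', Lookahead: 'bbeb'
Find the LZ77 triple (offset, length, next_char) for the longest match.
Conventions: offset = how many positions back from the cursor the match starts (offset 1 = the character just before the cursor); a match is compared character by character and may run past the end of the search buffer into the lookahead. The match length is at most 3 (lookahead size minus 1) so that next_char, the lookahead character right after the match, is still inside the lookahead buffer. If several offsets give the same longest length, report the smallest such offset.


Try each offset into the search buffer:
  offset=1 (pos 6, char 'e'): match length 0
  offset=2 (pos 5, char 'b'): match length 1
  offset=3 (pos 4, char 'e'): match length 0
  offset=4 (pos 3, char 'b'): match length 1
  offset=5 (pos 2, char 'e'): match length 0
  offset=6 (pos 1, char 'b'): match length 1
  offset=7 (pos 0, char 'b'): match length 3
Longest match has length 3 at offset 7.
next_char = character at position 7 + 3 = 10 -> 'b'

Best match: offset=7, length=3 (matching 'bbe' starting at position 0)
LZ77 triple: (7, 3, 'b')


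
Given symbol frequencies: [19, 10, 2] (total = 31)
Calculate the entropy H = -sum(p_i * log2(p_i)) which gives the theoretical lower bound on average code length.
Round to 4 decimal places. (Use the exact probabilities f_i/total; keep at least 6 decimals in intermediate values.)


Per-symbol terms -p_i * log2(p_i) with p_i = f_i/31:
  p = 19/31 = 0.612903: log2(p) = -0.706269, -p*log2(p) = 0.432874
  p = 10/31 = 0.322581: log2(p) = -1.632268, -p*log2(p) = 0.526538
  p = 2/31 = 0.064516: log2(p) = -3.954196, -p*log2(p) = 0.255109
H = 0.432874 + 0.526538 + 0.255109 = 1.214521

H = 1.2145 bits/symbol


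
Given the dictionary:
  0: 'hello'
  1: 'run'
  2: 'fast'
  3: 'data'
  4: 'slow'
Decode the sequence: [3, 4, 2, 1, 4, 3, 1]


Look up each index in the dictionary:
  3 -> 'data'
  4 -> 'slow'
  2 -> 'fast'
  1 -> 'run'
  4 -> 'slow'
  3 -> 'data'
  1 -> 'run'

Decoded: "data slow fast run slow data run"


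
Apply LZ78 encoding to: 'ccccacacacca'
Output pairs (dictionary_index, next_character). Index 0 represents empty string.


LZ78 encoding steps:
Dictionary: {0: ''}
Step 1: w='' (idx 0), next='c' -> output (0, 'c'), add 'c' as idx 1
Step 2: w='c' (idx 1), next='c' -> output (1, 'c'), add 'cc' as idx 2
Step 3: w='c' (idx 1), next='a' -> output (1, 'a'), add 'ca' as idx 3
Step 4: w='ca' (idx 3), next='c' -> output (3, 'c'), add 'cac' as idx 4
Step 5: w='' (idx 0), next='a' -> output (0, 'a'), add 'a' as idx 5
Step 6: w='cc' (idx 2), next='a' -> output (2, 'a'), add 'cca' as idx 6


Encoded: [(0, 'c'), (1, 'c'), (1, 'a'), (3, 'c'), (0, 'a'), (2, 'a')]


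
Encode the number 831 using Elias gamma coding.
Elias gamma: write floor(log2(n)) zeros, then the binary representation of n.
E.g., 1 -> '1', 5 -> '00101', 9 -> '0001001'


num_bits = floor(log2(831)) + 1 = 10
leading_zeros = num_bits - 1 = 9
binary(831) = 1100111111

Elias gamma(831) = '000000000' + '1100111111' = 0000000001100111111 (19 bits)


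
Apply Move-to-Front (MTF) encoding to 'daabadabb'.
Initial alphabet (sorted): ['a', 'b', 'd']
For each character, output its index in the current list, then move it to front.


MTF encoding:
'd': index 2 in ['a', 'b', 'd'] -> ['d', 'a', 'b']
'a': index 1 in ['d', 'a', 'b'] -> ['a', 'd', 'b']
'a': index 0 in ['a', 'd', 'b'] -> ['a', 'd', 'b']
'b': index 2 in ['a', 'd', 'b'] -> ['b', 'a', 'd']
'a': index 1 in ['b', 'a', 'd'] -> ['a', 'b', 'd']
'd': index 2 in ['a', 'b', 'd'] -> ['d', 'a', 'b']
'a': index 1 in ['d', 'a', 'b'] -> ['a', 'd', 'b']
'b': index 2 in ['a', 'd', 'b'] -> ['b', 'a', 'd']
'b': index 0 in ['b', 'a', 'd'] -> ['b', 'a', 'd']


Output: [2, 1, 0, 2, 1, 2, 1, 2, 0]


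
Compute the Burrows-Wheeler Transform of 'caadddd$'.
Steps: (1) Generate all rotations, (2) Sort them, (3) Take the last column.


Rotations (sorted):
  0: $caadddd -> last char: d
  1: aadddd$c -> last char: c
  2: adddd$ca -> last char: a
  3: caadddd$ -> last char: $
  4: d$caaddd -> last char: d
  5: dd$caadd -> last char: d
  6: ddd$caad -> last char: d
  7: dddd$caa -> last char: a


BWT = dca$ddda


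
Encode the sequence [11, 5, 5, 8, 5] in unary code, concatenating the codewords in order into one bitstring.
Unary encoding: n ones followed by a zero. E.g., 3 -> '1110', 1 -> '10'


Encode each number as n ones followed by a terminating 0:
  11 -> 111111111110 (12 bits)
  5 -> 111110 (6 bits)
  5 -> 111110 (6 bits)
  8 -> 111111110 (9 bits)
  5 -> 111110 (6 bits)
Total length = 12 + 6 + 6 + 9 + 6 = 39 bits.

Unary([11, 5, 5, 8, 5]) = 111111111110111110111110111111110111110 (39 bits)


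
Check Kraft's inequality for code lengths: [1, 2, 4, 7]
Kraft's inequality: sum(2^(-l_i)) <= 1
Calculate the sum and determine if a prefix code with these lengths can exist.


Sum = 2^(-1) + 2^(-2) + 2^(-4) + 2^(-7)
    = 0.5 + 0.25 + 0.0625 + 0.0078125
    = 105/128 = 0.8203125
Since 0.8203125 <= 1, Kraft's inequality IS satisfied.
A prefix code with these lengths CAN exist.

Kraft sum = 0.8203125. Satisfied.


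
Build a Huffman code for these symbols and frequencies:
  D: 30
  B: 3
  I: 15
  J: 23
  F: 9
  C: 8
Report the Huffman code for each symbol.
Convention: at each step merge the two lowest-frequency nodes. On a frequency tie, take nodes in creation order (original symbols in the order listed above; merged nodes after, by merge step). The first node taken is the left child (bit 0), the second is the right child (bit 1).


Huffman tree construction:
Step 1: Merge B(3) + C(8) = 11
Step 2: Merge F(9) + (B+C)(11) = 20
Step 3: Merge I(15) + (F+(B+C))(20) = 35
Step 4: Merge J(23) + D(30) = 53
Step 5: Merge (I+(F+(B+C)))(35) + (J+D)(53) = 88
Read each symbol's code off the tree from the root (left child = 0, right child = 1).

Codes:
  D: 11 (length 2)
  B: 0110 (length 4)
  I: 00 (length 2)
  J: 10 (length 2)
  F: 010 (length 3)
  C: 0111 (length 4)
Average code length: 207/88 = 2.3523 bits/symbol


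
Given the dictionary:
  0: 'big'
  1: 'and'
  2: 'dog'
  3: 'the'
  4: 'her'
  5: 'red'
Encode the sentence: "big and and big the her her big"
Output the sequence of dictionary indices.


Look up each word in the dictionary:
  'big' -> 0
  'and' -> 1
  'and' -> 1
  'big' -> 0
  'the' -> 3
  'her' -> 4
  'her' -> 4
  'big' -> 0

Encoded: [0, 1, 1, 0, 3, 4, 4, 0]


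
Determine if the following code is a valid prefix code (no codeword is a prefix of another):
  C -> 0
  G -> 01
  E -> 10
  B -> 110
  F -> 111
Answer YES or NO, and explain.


Checking each pair (does one codeword prefix another?):
  C='0' vs G='01': prefix -- VIOLATION

NO -- this is NOT a valid prefix code. C (0) is a prefix of G (01).


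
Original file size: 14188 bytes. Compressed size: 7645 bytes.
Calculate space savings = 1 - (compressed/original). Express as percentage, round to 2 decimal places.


ratio = compressed/original = 7645/14188 = 0.538836
savings = 1 - ratio = 1 - 0.538836 = 0.461164
as a percentage: 0.461164 * 100 = 46.12%

Space savings = 1 - 7645/14188 = 46.12%


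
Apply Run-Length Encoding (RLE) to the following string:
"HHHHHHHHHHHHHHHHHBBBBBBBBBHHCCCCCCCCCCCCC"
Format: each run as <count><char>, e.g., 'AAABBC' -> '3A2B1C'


Scanning runs left to right:
  i=0: run of 'H' x 17 -> '17H'
  i=17: run of 'B' x 9 -> '9B'
  i=26: run of 'H' x 2 -> '2H'
  i=28: run of 'C' x 13 -> '13C'

RLE = 17H9B2H13C


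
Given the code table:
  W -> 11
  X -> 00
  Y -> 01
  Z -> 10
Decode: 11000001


Decoding:
11 -> W
00 -> X
00 -> X
01 -> Y


Result: WXXY


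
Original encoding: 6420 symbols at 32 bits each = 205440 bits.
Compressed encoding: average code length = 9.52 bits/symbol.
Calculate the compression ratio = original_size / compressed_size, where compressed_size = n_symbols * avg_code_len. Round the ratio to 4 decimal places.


original_size = n_symbols * orig_bits = 6420 * 32 = 205440 bits
compressed_size = n_symbols * avg_code_len = 6420 * 9.52 = 61118.4 bits
ratio = original_size / compressed_size = 205440 / 61118.4 = 3.3613

Compression ratio = 3.3613


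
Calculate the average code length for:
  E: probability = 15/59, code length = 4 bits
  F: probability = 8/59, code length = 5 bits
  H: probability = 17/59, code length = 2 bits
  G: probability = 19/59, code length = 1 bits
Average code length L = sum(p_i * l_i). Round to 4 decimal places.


Weighted contributions p_i * l_i:
  E: (15/59) * 4 = 60/59
  F: (8/59) * 5 = 40/59
  H: (17/59) * 2 = 34/59
  G: (19/59) * 1 = 19/59
Sum = (60 + 40 + 34 + 19)/59 = 153/59

L = 153/59 = 2.5932 bits/symbol


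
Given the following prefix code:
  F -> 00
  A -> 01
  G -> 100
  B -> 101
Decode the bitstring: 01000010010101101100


Decoding step by step:
Bits 01 -> A
Bits 00 -> F
Bits 00 -> F
Bits 100 -> G
Bits 101 -> B
Bits 01 -> A
Bits 101 -> B
Bits 100 -> G


Decoded message: AFFGBABG


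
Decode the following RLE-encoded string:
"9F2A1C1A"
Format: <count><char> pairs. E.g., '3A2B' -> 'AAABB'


Expanding each <count><char> pair:
  9F -> 'FFFFFFFFF'
  2A -> 'AA'
  1C -> 'C'
  1A -> 'A'

Decoded = FFFFFFFFFAACA


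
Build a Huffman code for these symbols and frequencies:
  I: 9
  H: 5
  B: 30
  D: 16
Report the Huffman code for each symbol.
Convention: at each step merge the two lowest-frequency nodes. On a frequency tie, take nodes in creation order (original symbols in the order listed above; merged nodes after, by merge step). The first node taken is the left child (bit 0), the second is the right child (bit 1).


Huffman tree construction:
Step 1: Merge H(5) + I(9) = 14
Step 2: Merge (H+I)(14) + D(16) = 30
Step 3: Merge B(30) + ((H+I)+D)(30) = 60
Read each symbol's code off the tree from the root (left child = 0, right child = 1).

Codes:
  I: 101 (length 3)
  H: 100 (length 3)
  B: 0 (length 1)
  D: 11 (length 2)
Average code length: 104/60 = 1.7333 bits/symbol


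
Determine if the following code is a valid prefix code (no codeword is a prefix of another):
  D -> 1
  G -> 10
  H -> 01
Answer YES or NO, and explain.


Checking each pair (does one codeword prefix another?):
  D='1' vs G='10': prefix -- VIOLATION

NO -- this is NOT a valid prefix code. D (1) is a prefix of G (10).


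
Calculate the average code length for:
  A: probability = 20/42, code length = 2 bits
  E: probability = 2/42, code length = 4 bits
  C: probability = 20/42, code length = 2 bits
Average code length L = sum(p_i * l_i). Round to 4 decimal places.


Weighted contributions p_i * l_i:
  A: (20/42) * 2 = 40/42
  E: (2/42) * 4 = 8/42
  C: (20/42) * 2 = 40/42
Sum = (40 + 8 + 40)/42 = 88/42

L = 88/42 = 2.0952 bits/symbol


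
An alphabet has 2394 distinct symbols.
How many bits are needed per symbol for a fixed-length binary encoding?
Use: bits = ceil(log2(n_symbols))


log2(2394) = 11.2252
Bracket: 2^11 = 2048 < 2394 <= 2^12 = 4096
So ceil(log2(2394)) = 12

bits = ceil(log2(2394)) = ceil(11.2252) = 12 bits


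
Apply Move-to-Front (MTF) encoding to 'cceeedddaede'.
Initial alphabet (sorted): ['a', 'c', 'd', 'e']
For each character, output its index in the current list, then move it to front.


MTF encoding:
'c': index 1 in ['a', 'c', 'd', 'e'] -> ['c', 'a', 'd', 'e']
'c': index 0 in ['c', 'a', 'd', 'e'] -> ['c', 'a', 'd', 'e']
'e': index 3 in ['c', 'a', 'd', 'e'] -> ['e', 'c', 'a', 'd']
'e': index 0 in ['e', 'c', 'a', 'd'] -> ['e', 'c', 'a', 'd']
'e': index 0 in ['e', 'c', 'a', 'd'] -> ['e', 'c', 'a', 'd']
'd': index 3 in ['e', 'c', 'a', 'd'] -> ['d', 'e', 'c', 'a']
'd': index 0 in ['d', 'e', 'c', 'a'] -> ['d', 'e', 'c', 'a']
'd': index 0 in ['d', 'e', 'c', 'a'] -> ['d', 'e', 'c', 'a']
'a': index 3 in ['d', 'e', 'c', 'a'] -> ['a', 'd', 'e', 'c']
'e': index 2 in ['a', 'd', 'e', 'c'] -> ['e', 'a', 'd', 'c']
'd': index 2 in ['e', 'a', 'd', 'c'] -> ['d', 'e', 'a', 'c']
'e': index 1 in ['d', 'e', 'a', 'c'] -> ['e', 'd', 'a', 'c']


Output: [1, 0, 3, 0, 0, 3, 0, 0, 3, 2, 2, 1]


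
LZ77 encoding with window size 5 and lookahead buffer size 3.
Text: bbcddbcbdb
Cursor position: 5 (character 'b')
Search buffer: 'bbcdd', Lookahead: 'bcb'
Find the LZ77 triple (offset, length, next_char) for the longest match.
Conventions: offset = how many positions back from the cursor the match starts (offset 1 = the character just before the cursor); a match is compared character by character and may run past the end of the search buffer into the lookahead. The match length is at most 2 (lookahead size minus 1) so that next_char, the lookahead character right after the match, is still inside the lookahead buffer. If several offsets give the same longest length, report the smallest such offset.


Try each offset into the search buffer:
  offset=1 (pos 4, char 'd'): match length 0
  offset=2 (pos 3, char 'd'): match length 0
  offset=3 (pos 2, char 'c'): match length 0
  offset=4 (pos 1, char 'b'): match length 2
  offset=5 (pos 0, char 'b'): match length 1
Longest match has length 2 at offset 4.
next_char = character at position 5 + 2 = 7 -> 'b'

Best match: offset=4, length=2 (matching 'bc' starting at position 1)
LZ77 triple: (4, 2, 'b')


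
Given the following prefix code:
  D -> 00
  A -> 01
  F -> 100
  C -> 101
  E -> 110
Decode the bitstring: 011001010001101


Decoding step by step:
Bits 01 -> A
Bits 100 -> F
Bits 101 -> C
Bits 00 -> D
Bits 01 -> A
Bits 101 -> C


Decoded message: AFCDAC


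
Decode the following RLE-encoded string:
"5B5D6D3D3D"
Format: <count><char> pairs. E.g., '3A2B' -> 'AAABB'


Expanding each <count><char> pair:
  5B -> 'BBBBB'
  5D -> 'DDDDD'
  6D -> 'DDDDDD'
  3D -> 'DDD'
  3D -> 'DDD'

Decoded = BBBBBDDDDDDDDDDDDDDDDD


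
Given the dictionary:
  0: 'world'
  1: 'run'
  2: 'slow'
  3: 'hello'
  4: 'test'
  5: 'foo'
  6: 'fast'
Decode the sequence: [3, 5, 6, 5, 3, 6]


Look up each index in the dictionary:
  3 -> 'hello'
  5 -> 'foo'
  6 -> 'fast'
  5 -> 'foo'
  3 -> 'hello'
  6 -> 'fast'

Decoded: "hello foo fast foo hello fast"


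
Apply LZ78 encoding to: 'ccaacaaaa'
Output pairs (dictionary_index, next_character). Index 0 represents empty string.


LZ78 encoding steps:
Dictionary: {0: ''}
Step 1: w='' (idx 0), next='c' -> output (0, 'c'), add 'c' as idx 1
Step 2: w='c' (idx 1), next='a' -> output (1, 'a'), add 'ca' as idx 2
Step 3: w='' (idx 0), next='a' -> output (0, 'a'), add 'a' as idx 3
Step 4: w='ca' (idx 2), next='a' -> output (2, 'a'), add 'caa' as idx 4
Step 5: w='a' (idx 3), next='a' -> output (3, 'a'), add 'aa' as idx 5


Encoded: [(0, 'c'), (1, 'a'), (0, 'a'), (2, 'a'), (3, 'a')]


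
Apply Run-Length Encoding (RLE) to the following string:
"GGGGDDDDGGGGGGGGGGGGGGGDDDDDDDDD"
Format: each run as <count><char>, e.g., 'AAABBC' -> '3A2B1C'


Scanning runs left to right:
  i=0: run of 'G' x 4 -> '4G'
  i=4: run of 'D' x 4 -> '4D'
  i=8: run of 'G' x 15 -> '15G'
  i=23: run of 'D' x 9 -> '9D'

RLE = 4G4D15G9D


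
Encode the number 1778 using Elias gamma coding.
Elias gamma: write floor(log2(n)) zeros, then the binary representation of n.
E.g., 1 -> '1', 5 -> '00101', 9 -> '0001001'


num_bits = floor(log2(1778)) + 1 = 11
leading_zeros = num_bits - 1 = 10
binary(1778) = 11011110010

Elias gamma(1778) = '0000000000' + '11011110010' = 000000000011011110010 (21 bits)


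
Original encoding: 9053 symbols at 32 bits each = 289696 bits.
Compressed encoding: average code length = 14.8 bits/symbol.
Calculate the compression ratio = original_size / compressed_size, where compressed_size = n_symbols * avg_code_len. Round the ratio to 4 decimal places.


original_size = n_symbols * orig_bits = 9053 * 32 = 289696 bits
compressed_size = n_symbols * avg_code_len = 9053 * 14.8 = 133984.4 bits
ratio = original_size / compressed_size = 289696 / 133984.4 = 2.1622

Compression ratio = 2.1622


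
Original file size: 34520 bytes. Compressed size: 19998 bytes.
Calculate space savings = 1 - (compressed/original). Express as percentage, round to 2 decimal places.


ratio = compressed/original = 19998/34520 = 0.579316
savings = 1 - ratio = 1 - 0.579316 = 0.420684
as a percentage: 0.420684 * 100 = 42.07%

Space savings = 1 - 19998/34520 = 42.07%


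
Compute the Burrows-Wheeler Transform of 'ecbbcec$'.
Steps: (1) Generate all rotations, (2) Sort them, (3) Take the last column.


Rotations (sorted):
  0: $ecbbcec -> last char: c
  1: bbcec$ec -> last char: c
  2: bcec$ecb -> last char: b
  3: c$ecbbce -> last char: e
  4: cbbcec$e -> last char: e
  5: cec$ecbb -> last char: b
  6: ec$ecbbc -> last char: c
  7: ecbbcec$ -> last char: $


BWT = ccbeebc$


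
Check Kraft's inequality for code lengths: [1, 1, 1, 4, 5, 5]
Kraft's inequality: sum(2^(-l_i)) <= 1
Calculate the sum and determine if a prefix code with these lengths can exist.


Sum = 2^(-1) + 2^(-1) + 2^(-1) + 2^(-4) + 2^(-5) + 2^(-5)
    = 0.5 + 0.5 + 0.5 + 0.0625 + 0.03125 + 0.03125
    = 52/32 = 1.625
Since 1.625 > 1, Kraft's inequality is NOT satisfied.
A prefix code with these lengths CANNOT exist.

Kraft sum = 1.625. Not satisfied.


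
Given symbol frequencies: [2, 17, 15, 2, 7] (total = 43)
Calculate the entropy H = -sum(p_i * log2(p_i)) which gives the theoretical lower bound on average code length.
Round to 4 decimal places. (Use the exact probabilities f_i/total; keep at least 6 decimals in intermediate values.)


Per-symbol terms -p_i * log2(p_i) with p_i = f_i/43:
  p = 2/43 = 0.046512: log2(p) = -4.426265, -p*log2(p) = 0.205873
  p = 17/43 = 0.395349: log2(p) = -1.338802, -p*log2(p) = 0.529294
  p = 15/43 = 0.348837: log2(p) = -1.519374, -p*log2(p) = 0.530014
  p = 2/43 = 0.046512: log2(p) = -4.426265, -p*log2(p) = 0.205873
  p = 7/43 = 0.162791: log2(p) = -2.618910, -p*log2(p) = 0.426334
H = 0.205873 + 0.529294 + 0.530014 + 0.205873 + 0.426334 = 1.897388

H = 1.8974 bits/symbol


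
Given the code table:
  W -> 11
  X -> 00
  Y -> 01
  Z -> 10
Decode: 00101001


Decoding:
00 -> X
10 -> Z
10 -> Z
01 -> Y


Result: XZZY


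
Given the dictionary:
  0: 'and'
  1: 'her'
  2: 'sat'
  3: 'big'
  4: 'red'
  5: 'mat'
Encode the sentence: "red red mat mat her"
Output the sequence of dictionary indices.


Look up each word in the dictionary:
  'red' -> 4
  'red' -> 4
  'mat' -> 5
  'mat' -> 5
  'her' -> 1

Encoded: [4, 4, 5, 5, 1]


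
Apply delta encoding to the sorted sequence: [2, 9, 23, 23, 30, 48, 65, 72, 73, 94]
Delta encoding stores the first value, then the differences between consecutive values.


First value: 2
Deltas:
  9 - 2 = 7
  23 - 9 = 14
  23 - 23 = 0
  30 - 23 = 7
  48 - 30 = 18
  65 - 48 = 17
  72 - 65 = 7
  73 - 72 = 1
  94 - 73 = 21


Delta encoded: [2, 7, 14, 0, 7, 18, 17, 7, 1, 21]


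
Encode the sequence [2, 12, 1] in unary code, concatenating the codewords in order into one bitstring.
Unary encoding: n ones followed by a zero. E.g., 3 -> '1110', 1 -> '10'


Encode each number as n ones followed by a terminating 0:
  2 -> 110 (3 bits)
  12 -> 1111111111110 (13 bits)
  1 -> 10 (2 bits)
Total length = 3 + 13 + 2 = 18 bits.

Unary([2, 12, 1]) = 110111111111111010 (18 bits)


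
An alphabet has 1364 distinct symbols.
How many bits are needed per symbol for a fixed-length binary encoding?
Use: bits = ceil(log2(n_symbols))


log2(1364) = 10.4136
Bracket: 2^10 = 1024 < 1364 <= 2^11 = 2048
So ceil(log2(1364)) = 11

bits = ceil(log2(1364)) = ceil(10.4136) = 11 bits


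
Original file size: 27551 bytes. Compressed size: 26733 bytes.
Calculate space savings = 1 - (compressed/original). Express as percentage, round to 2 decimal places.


ratio = compressed/original = 26733/27551 = 0.97031
savings = 1 - ratio = 1 - 0.97031 = 0.02969
as a percentage: 0.02969 * 100 = 2.97%

Space savings = 1 - 26733/27551 = 2.97%


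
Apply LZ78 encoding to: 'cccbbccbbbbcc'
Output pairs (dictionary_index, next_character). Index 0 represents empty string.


LZ78 encoding steps:
Dictionary: {0: ''}
Step 1: w='' (idx 0), next='c' -> output (0, 'c'), add 'c' as idx 1
Step 2: w='c' (idx 1), next='c' -> output (1, 'c'), add 'cc' as idx 2
Step 3: w='' (idx 0), next='b' -> output (0, 'b'), add 'b' as idx 3
Step 4: w='b' (idx 3), next='c' -> output (3, 'c'), add 'bc' as idx 4
Step 5: w='c' (idx 1), next='b' -> output (1, 'b'), add 'cb' as idx 5
Step 6: w='b' (idx 3), next='b' -> output (3, 'b'), add 'bb' as idx 6
Step 7: w='bc' (idx 4), next='c' -> output (4, 'c'), add 'bcc' as idx 7


Encoded: [(0, 'c'), (1, 'c'), (0, 'b'), (3, 'c'), (1, 'b'), (3, 'b'), (4, 'c')]


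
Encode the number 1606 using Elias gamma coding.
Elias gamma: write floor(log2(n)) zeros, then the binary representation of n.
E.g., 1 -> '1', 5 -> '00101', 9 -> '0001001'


num_bits = floor(log2(1606)) + 1 = 11
leading_zeros = num_bits - 1 = 10
binary(1606) = 11001000110

Elias gamma(1606) = '0000000000' + '11001000110' = 000000000011001000110 (21 bits)


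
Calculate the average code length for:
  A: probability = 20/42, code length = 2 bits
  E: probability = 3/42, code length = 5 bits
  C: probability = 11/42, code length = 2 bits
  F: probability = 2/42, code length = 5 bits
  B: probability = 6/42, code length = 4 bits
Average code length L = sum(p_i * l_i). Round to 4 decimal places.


Weighted contributions p_i * l_i:
  A: (20/42) * 2 = 40/42
  E: (3/42) * 5 = 15/42
  C: (11/42) * 2 = 22/42
  F: (2/42) * 5 = 10/42
  B: (6/42) * 4 = 24/42
Sum = (40 + 15 + 22 + 10 + 24)/42 = 111/42

L = 111/42 = 2.6429 bits/symbol


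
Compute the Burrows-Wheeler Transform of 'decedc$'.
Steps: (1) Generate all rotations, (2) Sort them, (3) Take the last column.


Rotations (sorted):
  0: $decedc -> last char: c
  1: c$deced -> last char: d
  2: cedc$de -> last char: e
  3: dc$dece -> last char: e
  4: decedc$ -> last char: $
  5: ecedc$d -> last char: d
  6: edc$dec -> last char: c


BWT = cdee$dc


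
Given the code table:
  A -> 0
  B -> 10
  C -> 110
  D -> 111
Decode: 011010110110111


Decoding:
0 -> A
110 -> C
10 -> B
110 -> C
110 -> C
111 -> D


Result: ACBCCD


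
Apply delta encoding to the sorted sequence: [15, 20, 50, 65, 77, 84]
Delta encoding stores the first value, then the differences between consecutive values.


First value: 15
Deltas:
  20 - 15 = 5
  50 - 20 = 30
  65 - 50 = 15
  77 - 65 = 12
  84 - 77 = 7


Delta encoded: [15, 5, 30, 15, 12, 7]


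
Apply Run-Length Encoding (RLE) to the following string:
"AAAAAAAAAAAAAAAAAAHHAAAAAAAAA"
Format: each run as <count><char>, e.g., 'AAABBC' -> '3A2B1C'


Scanning runs left to right:
  i=0: run of 'A' x 18 -> '18A'
  i=18: run of 'H' x 2 -> '2H'
  i=20: run of 'A' x 9 -> '9A'

RLE = 18A2H9A


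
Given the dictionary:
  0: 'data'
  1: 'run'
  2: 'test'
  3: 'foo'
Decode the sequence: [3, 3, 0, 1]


Look up each index in the dictionary:
  3 -> 'foo'
  3 -> 'foo'
  0 -> 'data'
  1 -> 'run'

Decoded: "foo foo data run"


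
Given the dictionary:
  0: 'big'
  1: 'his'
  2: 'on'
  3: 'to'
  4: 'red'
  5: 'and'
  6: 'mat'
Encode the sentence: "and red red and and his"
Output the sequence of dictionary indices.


Look up each word in the dictionary:
  'and' -> 5
  'red' -> 4
  'red' -> 4
  'and' -> 5
  'and' -> 5
  'his' -> 1

Encoded: [5, 4, 4, 5, 5, 1]


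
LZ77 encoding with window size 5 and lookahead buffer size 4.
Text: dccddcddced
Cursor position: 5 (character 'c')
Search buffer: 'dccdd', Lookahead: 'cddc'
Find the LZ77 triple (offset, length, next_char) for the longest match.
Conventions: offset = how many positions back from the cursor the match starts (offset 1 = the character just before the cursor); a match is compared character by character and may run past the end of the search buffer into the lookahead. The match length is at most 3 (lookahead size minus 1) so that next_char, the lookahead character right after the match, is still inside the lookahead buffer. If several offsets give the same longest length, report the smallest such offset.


Try each offset into the search buffer:
  offset=1 (pos 4, char 'd'): match length 0
  offset=2 (pos 3, char 'd'): match length 0
  offset=3 (pos 2, char 'c'): match length 3
  offset=4 (pos 1, char 'c'): match length 1
  offset=5 (pos 0, char 'd'): match length 0
Longest match has length 3 at offset 3.
next_char = character at position 5 + 3 = 8 -> 'c'

Best match: offset=3, length=3 (matching 'cdd' starting at position 2)
LZ77 triple: (3, 3, 'c')


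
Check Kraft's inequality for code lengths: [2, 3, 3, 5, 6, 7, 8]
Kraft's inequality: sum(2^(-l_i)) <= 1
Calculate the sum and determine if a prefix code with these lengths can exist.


Sum = 2^(-2) + 2^(-3) + 2^(-3) + 2^(-5) + 2^(-6) + 2^(-7) + 2^(-8)
    = 0.25 + 0.125 + 0.125 + 0.03125 + 0.015625 + 0.0078125 + 0.00390625
    = 143/256 = 0.55859375
Since 0.55859375 <= 1, Kraft's inequality IS satisfied.
A prefix code with these lengths CAN exist.

Kraft sum = 0.55859375. Satisfied.


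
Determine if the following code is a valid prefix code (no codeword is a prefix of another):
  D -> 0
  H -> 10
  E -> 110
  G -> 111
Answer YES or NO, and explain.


Checking each pair (does one codeword prefix another?):
  D='0' vs H='10': no prefix
  D='0' vs E='110': no prefix
  D='0' vs G='111': no prefix
  H='10' vs D='0': no prefix
  H='10' vs E='110': no prefix
  H='10' vs G='111': no prefix
  E='110' vs D='0': no prefix
  E='110' vs H='10': no prefix
  E='110' vs G='111': no prefix
  G='111' vs D='0': no prefix
  G='111' vs H='10': no prefix
  G='111' vs E='110': no prefix
No violation found over all pairs.

YES -- this is a valid prefix code. No codeword is a prefix of any other codeword.


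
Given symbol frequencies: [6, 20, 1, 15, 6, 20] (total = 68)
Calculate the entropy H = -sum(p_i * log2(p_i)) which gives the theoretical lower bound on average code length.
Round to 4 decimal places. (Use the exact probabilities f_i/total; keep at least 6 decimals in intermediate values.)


Per-symbol terms -p_i * log2(p_i) with p_i = f_i/68:
  p = 6/68 = 0.088235: log2(p) = -3.502500, -p*log2(p) = 0.309044
  p = 20/68 = 0.294118: log2(p) = -1.765535, -p*log2(p) = 0.519275
  p = 1/68 = 0.014706: log2(p) = -6.087463, -p*log2(p) = 0.089522
  p = 15/68 = 0.220588: log2(p) = -2.180572, -p*log2(p) = 0.481009
  p = 6/68 = 0.088235: log2(p) = -3.502500, -p*log2(p) = 0.309044
  p = 20/68 = 0.294118: log2(p) = -1.765535, -p*log2(p) = 0.519275
H = 0.309044 + 0.519275 + 0.089522 + 0.481009 + 0.309044 + 0.519275 = 2.227169

H = 2.2272 bits/symbol


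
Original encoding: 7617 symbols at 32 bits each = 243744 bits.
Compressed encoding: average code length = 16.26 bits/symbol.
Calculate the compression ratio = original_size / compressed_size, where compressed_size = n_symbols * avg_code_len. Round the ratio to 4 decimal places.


original_size = n_symbols * orig_bits = 7617 * 32 = 243744 bits
compressed_size = n_symbols * avg_code_len = 7617 * 16.26 = 123852.42 bits
ratio = original_size / compressed_size = 243744 / 123852.42 = 1.968

Compression ratio = 1.968


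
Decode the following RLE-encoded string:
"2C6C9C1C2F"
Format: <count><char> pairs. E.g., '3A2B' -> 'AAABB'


Expanding each <count><char> pair:
  2C -> 'CC'
  6C -> 'CCCCCC'
  9C -> 'CCCCCCCCC'
  1C -> 'C'
  2F -> 'FF'

Decoded = CCCCCCCCCCCCCCCCCCFF


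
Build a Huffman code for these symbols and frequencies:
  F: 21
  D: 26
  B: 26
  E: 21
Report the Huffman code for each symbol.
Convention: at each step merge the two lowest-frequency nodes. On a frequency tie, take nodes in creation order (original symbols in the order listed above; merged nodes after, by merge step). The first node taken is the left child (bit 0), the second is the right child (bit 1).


Huffman tree construction:
Step 1: Merge F(21) + E(21) = 42
Step 2: Merge D(26) + B(26) = 52
Step 3: Merge (F+E)(42) + (D+B)(52) = 94
Read each symbol's code off the tree from the root (left child = 0, right child = 1).

Codes:
  F: 00 (length 2)
  D: 10 (length 2)
  B: 11 (length 2)
  E: 01 (length 2)
Average code length: 188/94 = 2.0000 bits/symbol


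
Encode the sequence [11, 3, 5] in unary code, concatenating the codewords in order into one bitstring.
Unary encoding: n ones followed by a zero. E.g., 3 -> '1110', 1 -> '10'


Encode each number as n ones followed by a terminating 0:
  11 -> 111111111110 (12 bits)
  3 -> 1110 (4 bits)
  5 -> 111110 (6 bits)
Total length = 12 + 4 + 6 = 22 bits.

Unary([11, 3, 5]) = 1111111111101110111110 (22 bits)


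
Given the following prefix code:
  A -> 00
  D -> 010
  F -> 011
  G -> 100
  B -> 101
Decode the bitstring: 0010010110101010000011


Decoding step by step:
Bits 00 -> A
Bits 100 -> G
Bits 101 -> B
Bits 101 -> B
Bits 010 -> D
Bits 100 -> G
Bits 00 -> A
Bits 011 -> F


Decoded message: AGBBDGAF


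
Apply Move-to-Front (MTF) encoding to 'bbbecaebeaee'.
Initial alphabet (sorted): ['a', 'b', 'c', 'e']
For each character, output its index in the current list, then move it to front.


MTF encoding:
'b': index 1 in ['a', 'b', 'c', 'e'] -> ['b', 'a', 'c', 'e']
'b': index 0 in ['b', 'a', 'c', 'e'] -> ['b', 'a', 'c', 'e']
'b': index 0 in ['b', 'a', 'c', 'e'] -> ['b', 'a', 'c', 'e']
'e': index 3 in ['b', 'a', 'c', 'e'] -> ['e', 'b', 'a', 'c']
'c': index 3 in ['e', 'b', 'a', 'c'] -> ['c', 'e', 'b', 'a']
'a': index 3 in ['c', 'e', 'b', 'a'] -> ['a', 'c', 'e', 'b']
'e': index 2 in ['a', 'c', 'e', 'b'] -> ['e', 'a', 'c', 'b']
'b': index 3 in ['e', 'a', 'c', 'b'] -> ['b', 'e', 'a', 'c']
'e': index 1 in ['b', 'e', 'a', 'c'] -> ['e', 'b', 'a', 'c']
'a': index 2 in ['e', 'b', 'a', 'c'] -> ['a', 'e', 'b', 'c']
'e': index 1 in ['a', 'e', 'b', 'c'] -> ['e', 'a', 'b', 'c']
'e': index 0 in ['e', 'a', 'b', 'c'] -> ['e', 'a', 'b', 'c']


Output: [1, 0, 0, 3, 3, 3, 2, 3, 1, 2, 1, 0]


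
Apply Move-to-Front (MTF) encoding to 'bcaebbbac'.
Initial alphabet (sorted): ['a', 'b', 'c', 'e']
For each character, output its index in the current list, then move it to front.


MTF encoding:
'b': index 1 in ['a', 'b', 'c', 'e'] -> ['b', 'a', 'c', 'e']
'c': index 2 in ['b', 'a', 'c', 'e'] -> ['c', 'b', 'a', 'e']
'a': index 2 in ['c', 'b', 'a', 'e'] -> ['a', 'c', 'b', 'e']
'e': index 3 in ['a', 'c', 'b', 'e'] -> ['e', 'a', 'c', 'b']
'b': index 3 in ['e', 'a', 'c', 'b'] -> ['b', 'e', 'a', 'c']
'b': index 0 in ['b', 'e', 'a', 'c'] -> ['b', 'e', 'a', 'c']
'b': index 0 in ['b', 'e', 'a', 'c'] -> ['b', 'e', 'a', 'c']
'a': index 2 in ['b', 'e', 'a', 'c'] -> ['a', 'b', 'e', 'c']
'c': index 3 in ['a', 'b', 'e', 'c'] -> ['c', 'a', 'b', 'e']


Output: [1, 2, 2, 3, 3, 0, 0, 2, 3]


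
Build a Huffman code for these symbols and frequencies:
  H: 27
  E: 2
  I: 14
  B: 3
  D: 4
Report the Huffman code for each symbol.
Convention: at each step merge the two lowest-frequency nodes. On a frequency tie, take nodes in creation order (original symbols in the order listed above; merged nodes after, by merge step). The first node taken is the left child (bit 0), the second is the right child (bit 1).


Huffman tree construction:
Step 1: Merge E(2) + B(3) = 5
Step 2: Merge D(4) + (E+B)(5) = 9
Step 3: Merge (D+(E+B))(9) + I(14) = 23
Step 4: Merge ((D+(E+B))+I)(23) + H(27) = 50
Read each symbol's code off the tree from the root (left child = 0, right child = 1).

Codes:
  H: 1 (length 1)
  E: 0010 (length 4)
  I: 01 (length 2)
  B: 0011 (length 4)
  D: 000 (length 3)
Average code length: 87/50 = 1.7400 bits/symbol


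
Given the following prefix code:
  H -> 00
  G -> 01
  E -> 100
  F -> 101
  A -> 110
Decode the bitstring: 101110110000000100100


Decoding step by step:
Bits 101 -> F
Bits 110 -> A
Bits 110 -> A
Bits 00 -> H
Bits 00 -> H
Bits 00 -> H
Bits 100 -> E
Bits 100 -> E


Decoded message: FAAHHHEE


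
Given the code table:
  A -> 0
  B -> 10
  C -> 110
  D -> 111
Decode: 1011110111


Decoding:
10 -> B
111 -> D
10 -> B
111 -> D


Result: BDBD


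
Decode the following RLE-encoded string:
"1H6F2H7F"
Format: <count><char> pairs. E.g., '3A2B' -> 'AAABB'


Expanding each <count><char> pair:
  1H -> 'H'
  6F -> 'FFFFFF'
  2H -> 'HH'
  7F -> 'FFFFFFF'

Decoded = HFFFFFFHHFFFFFFF


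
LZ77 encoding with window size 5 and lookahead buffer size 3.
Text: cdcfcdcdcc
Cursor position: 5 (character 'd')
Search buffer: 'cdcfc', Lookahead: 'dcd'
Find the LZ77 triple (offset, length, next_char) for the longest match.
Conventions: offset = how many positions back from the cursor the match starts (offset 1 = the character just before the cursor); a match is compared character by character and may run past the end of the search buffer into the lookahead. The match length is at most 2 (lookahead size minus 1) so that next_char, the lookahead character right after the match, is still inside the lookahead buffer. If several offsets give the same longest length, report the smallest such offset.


Try each offset into the search buffer:
  offset=1 (pos 4, char 'c'): match length 0
  offset=2 (pos 3, char 'f'): match length 0
  offset=3 (pos 2, char 'c'): match length 0
  offset=4 (pos 1, char 'd'): match length 2
  offset=5 (pos 0, char 'c'): match length 0
Longest match has length 2 at offset 4.
next_char = character at position 5 + 2 = 7 -> 'd'

Best match: offset=4, length=2 (matching 'dc' starting at position 1)
LZ77 triple: (4, 2, 'd')


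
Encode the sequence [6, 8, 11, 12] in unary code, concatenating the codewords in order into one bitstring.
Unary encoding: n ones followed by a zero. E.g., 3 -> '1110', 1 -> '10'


Encode each number as n ones followed by a terminating 0:
  6 -> 1111110 (7 bits)
  8 -> 111111110 (9 bits)
  11 -> 111111111110 (12 bits)
  12 -> 1111111111110 (13 bits)
Total length = 7 + 9 + 12 + 13 = 41 bits.

Unary([6, 8, 11, 12]) = 11111101111111101111111111101111111111110 (41 bits)


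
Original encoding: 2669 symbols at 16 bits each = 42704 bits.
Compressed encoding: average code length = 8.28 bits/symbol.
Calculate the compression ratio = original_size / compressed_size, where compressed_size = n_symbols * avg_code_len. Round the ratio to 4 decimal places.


original_size = n_symbols * orig_bits = 2669 * 16 = 42704 bits
compressed_size = n_symbols * avg_code_len = 2669 * 8.28 = 22099.32 bits
ratio = original_size / compressed_size = 42704 / 22099.32 = 1.9324

Compression ratio = 1.9324


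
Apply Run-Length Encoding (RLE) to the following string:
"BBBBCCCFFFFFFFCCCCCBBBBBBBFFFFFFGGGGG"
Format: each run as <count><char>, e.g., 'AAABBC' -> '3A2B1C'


Scanning runs left to right:
  i=0: run of 'B' x 4 -> '4B'
  i=4: run of 'C' x 3 -> '3C'
  i=7: run of 'F' x 7 -> '7F'
  i=14: run of 'C' x 5 -> '5C'
  i=19: run of 'B' x 7 -> '7B'
  i=26: run of 'F' x 6 -> '6F'
  i=32: run of 'G' x 5 -> '5G'

RLE = 4B3C7F5C7B6F5G


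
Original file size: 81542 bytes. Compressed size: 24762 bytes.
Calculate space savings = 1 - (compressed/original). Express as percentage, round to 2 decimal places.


ratio = compressed/original = 24762/81542 = 0.303672
savings = 1 - ratio = 1 - 0.303672 = 0.696328
as a percentage: 0.696328 * 100 = 69.63%

Space savings = 1 - 24762/81542 = 69.63%


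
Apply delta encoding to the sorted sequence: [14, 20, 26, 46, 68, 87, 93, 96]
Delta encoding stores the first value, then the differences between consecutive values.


First value: 14
Deltas:
  20 - 14 = 6
  26 - 20 = 6
  46 - 26 = 20
  68 - 46 = 22
  87 - 68 = 19
  93 - 87 = 6
  96 - 93 = 3


Delta encoded: [14, 6, 6, 20, 22, 19, 6, 3]


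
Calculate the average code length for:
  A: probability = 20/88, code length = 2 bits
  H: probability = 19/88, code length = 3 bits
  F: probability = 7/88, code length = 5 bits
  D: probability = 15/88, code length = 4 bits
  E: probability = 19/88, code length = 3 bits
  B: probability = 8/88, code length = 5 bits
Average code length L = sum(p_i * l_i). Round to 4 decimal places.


Weighted contributions p_i * l_i:
  A: (20/88) * 2 = 40/88
  H: (19/88) * 3 = 57/88
  F: (7/88) * 5 = 35/88
  D: (15/88) * 4 = 60/88
  E: (19/88) * 3 = 57/88
  B: (8/88) * 5 = 40/88
Sum = (40 + 57 + 35 + 60 + 57 + 40)/88 = 289/88

L = 289/88 = 3.2841 bits/symbol


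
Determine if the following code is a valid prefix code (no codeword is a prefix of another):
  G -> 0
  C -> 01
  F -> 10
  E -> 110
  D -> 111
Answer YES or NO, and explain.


Checking each pair (does one codeword prefix another?):
  G='0' vs C='01': prefix -- VIOLATION

NO -- this is NOT a valid prefix code. G (0) is a prefix of C (01).


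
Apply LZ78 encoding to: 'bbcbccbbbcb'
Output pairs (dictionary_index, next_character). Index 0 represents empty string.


LZ78 encoding steps:
Dictionary: {0: ''}
Step 1: w='' (idx 0), next='b' -> output (0, 'b'), add 'b' as idx 1
Step 2: w='b' (idx 1), next='c' -> output (1, 'c'), add 'bc' as idx 2
Step 3: w='bc' (idx 2), next='c' -> output (2, 'c'), add 'bcc' as idx 3
Step 4: w='b' (idx 1), next='b' -> output (1, 'b'), add 'bb' as idx 4
Step 5: w='bc' (idx 2), next='b' -> output (2, 'b'), add 'bcb' as idx 5


Encoded: [(0, 'b'), (1, 'c'), (2, 'c'), (1, 'b'), (2, 'b')]


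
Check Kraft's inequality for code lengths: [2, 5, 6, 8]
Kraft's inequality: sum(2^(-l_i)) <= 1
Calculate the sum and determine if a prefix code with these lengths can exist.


Sum = 2^(-2) + 2^(-5) + 2^(-6) + 2^(-8)
    = 0.25 + 0.03125 + 0.015625 + 0.00390625
    = 77/256 = 0.30078125
Since 0.30078125 <= 1, Kraft's inequality IS satisfied.
A prefix code with these lengths CAN exist.

Kraft sum = 0.30078125. Satisfied.


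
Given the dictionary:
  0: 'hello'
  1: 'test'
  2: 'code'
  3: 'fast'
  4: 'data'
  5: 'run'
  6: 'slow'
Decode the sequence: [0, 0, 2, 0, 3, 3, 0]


Look up each index in the dictionary:
  0 -> 'hello'
  0 -> 'hello'
  2 -> 'code'
  0 -> 'hello'
  3 -> 'fast'
  3 -> 'fast'
  0 -> 'hello'

Decoded: "hello hello code hello fast fast hello"


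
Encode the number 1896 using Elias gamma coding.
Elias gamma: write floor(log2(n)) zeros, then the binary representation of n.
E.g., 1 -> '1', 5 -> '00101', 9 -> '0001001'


num_bits = floor(log2(1896)) + 1 = 11
leading_zeros = num_bits - 1 = 10
binary(1896) = 11101101000

Elias gamma(1896) = '0000000000' + '11101101000' = 000000000011101101000 (21 bits)


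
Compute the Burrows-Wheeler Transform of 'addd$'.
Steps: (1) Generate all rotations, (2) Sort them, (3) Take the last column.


Rotations (sorted):
  0: $addd -> last char: d
  1: addd$ -> last char: $
  2: d$add -> last char: d
  3: dd$ad -> last char: d
  4: ddd$a -> last char: a


BWT = d$dda


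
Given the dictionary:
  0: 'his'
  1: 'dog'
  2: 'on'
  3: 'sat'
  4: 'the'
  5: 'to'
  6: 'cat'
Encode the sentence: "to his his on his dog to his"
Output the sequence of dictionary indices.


Look up each word in the dictionary:
  'to' -> 5
  'his' -> 0
  'his' -> 0
  'on' -> 2
  'his' -> 0
  'dog' -> 1
  'to' -> 5
  'his' -> 0

Encoded: [5, 0, 0, 2, 0, 1, 5, 0]


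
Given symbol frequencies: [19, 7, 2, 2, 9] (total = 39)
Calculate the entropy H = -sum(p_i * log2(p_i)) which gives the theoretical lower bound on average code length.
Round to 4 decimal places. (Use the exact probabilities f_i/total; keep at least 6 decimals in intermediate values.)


Per-symbol terms -p_i * log2(p_i) with p_i = f_i/39:
  p = 19/39 = 0.487179: log2(p) = -1.037475, -p*log2(p) = 0.505436
  p = 7/39 = 0.179487: log2(p) = -2.478047, -p*log2(p) = 0.444778
  p = 2/39 = 0.051282: log2(p) = -4.285402, -p*log2(p) = 0.219764
  p = 2/39 = 0.051282: log2(p) = -4.285402, -p*log2(p) = 0.219764
  p = 9/39 = 0.230769: log2(p) = -2.115477, -p*log2(p) = 0.488187
H = 0.505436 + 0.444778 + 0.219764 + 0.219764 + 0.488187 = 1.877929

H = 1.8779 bits/symbol


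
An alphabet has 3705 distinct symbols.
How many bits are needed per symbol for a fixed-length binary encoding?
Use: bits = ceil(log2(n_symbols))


log2(3705) = 11.8553
Bracket: 2^11 = 2048 < 3705 <= 2^12 = 4096
So ceil(log2(3705)) = 12

bits = ceil(log2(3705)) = ceil(11.8553) = 12 bits
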